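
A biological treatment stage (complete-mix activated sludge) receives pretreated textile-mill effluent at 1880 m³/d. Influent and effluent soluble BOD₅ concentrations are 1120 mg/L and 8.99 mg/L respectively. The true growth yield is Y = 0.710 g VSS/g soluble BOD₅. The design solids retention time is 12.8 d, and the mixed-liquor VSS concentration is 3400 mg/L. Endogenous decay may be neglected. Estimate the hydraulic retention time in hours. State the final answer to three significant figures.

Biomass mass balance (decay neglected): V·X = Y·Q·(S₀ − S)·θ_c, so V = 0.710 × 1880 × (1120 − 8.99) × 12.8 / 3400 = 5583 m³.
Hydraulic retention time τ = V/Q = 5583 / 1880 = 2.970 d = 71.27 h.

τ ≈ 71.3 h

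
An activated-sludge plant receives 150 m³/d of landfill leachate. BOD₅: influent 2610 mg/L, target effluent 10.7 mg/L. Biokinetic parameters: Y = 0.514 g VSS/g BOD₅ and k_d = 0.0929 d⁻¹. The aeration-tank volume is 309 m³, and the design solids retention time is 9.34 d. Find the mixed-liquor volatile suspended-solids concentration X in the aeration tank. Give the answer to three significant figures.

X ≈ 3240 mg/L

From V·X·(1 + k_d·θ_c) = Y·Q·(S₀ − S)·θ_c: X = 0.514 × 150 × (2610 − 10.7) × 9.34 / [309 × (1 + 0.0929 × 9.34)] = 3243 mg/L.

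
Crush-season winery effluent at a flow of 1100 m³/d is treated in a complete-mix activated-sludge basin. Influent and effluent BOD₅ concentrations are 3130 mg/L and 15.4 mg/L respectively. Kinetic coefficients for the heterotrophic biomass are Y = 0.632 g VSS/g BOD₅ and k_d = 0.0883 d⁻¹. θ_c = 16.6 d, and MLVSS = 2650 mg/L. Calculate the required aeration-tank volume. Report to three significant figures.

V ≈ 5500 m³

From the SRT design equation V = Y Q (S₀−S) θ_c / [X (1 + k_d θ_c)] = 0.632 × 1100 × (3130 − 15.4) × 16.6 / [2650 × (1 + 0.0883 × 16.6)] = 3.59×10^7 / 6534 = 5501 m³.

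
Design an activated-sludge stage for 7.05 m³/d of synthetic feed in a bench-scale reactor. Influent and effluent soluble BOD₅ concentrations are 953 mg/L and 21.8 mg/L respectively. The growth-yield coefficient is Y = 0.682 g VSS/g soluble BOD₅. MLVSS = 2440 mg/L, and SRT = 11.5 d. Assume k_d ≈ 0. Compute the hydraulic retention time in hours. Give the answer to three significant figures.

Biomass mass balance (decay neglected): V·X = Y·Q·(S₀ − S)·θ_c, so V = 0.682 × 7.05 × (953 − 21.8) × 11.5 / 2440 = 21.10 m³.
HRT = V/Q = 21.10 m³ / 7.05 m³·d⁻¹ = 2.993 d × 24 = 71.84 h.

τ ≈ 71.8 h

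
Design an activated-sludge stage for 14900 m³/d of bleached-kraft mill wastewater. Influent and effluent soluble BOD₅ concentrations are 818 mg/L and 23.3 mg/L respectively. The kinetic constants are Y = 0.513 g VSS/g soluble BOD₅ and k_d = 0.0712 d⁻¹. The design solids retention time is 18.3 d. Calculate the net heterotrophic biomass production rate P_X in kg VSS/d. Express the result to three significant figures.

Y_obs = Y / (1 + k_d θ_c) = 0.513 / (1 + 0.0712 × 18.3) = 0.513 / 2.303 = 0.2228.
Q·(S₀ − S) = 14900 × (818 − 23.3) × 10⁻³ = 11841 kg/d removed.
So the net sludge growth is P_X = 0.2228 × 11841 = 2638 kg VSS/d.

P_X ≈ 2640 kg VSS/d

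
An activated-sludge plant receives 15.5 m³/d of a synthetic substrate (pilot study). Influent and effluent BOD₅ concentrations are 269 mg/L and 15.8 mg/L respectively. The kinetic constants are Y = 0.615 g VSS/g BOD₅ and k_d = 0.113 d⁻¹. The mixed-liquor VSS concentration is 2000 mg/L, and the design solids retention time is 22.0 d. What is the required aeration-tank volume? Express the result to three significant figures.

Rearranging the biomass balance for a CMAS with decay, V = Y·Q·ΔS·θ_c / [X·(1+k_d θ_c)] = 0.615 × 15.5 × (269 − 15.8) × 22.0 / [2000 × (1 + 0.113 × 22.0)] = 5.31×10^4 / 6972 = 7.616 m³.

V ≈ 7.62 m³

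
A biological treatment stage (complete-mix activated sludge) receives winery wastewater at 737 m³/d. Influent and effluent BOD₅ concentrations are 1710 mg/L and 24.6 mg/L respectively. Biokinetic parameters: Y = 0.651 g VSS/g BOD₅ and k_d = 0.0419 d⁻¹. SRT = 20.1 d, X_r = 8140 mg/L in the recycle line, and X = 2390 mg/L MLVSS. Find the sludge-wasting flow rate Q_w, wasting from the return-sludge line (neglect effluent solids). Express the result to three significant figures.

Steady-state biomass mass balance: V·X·(1 + k_d·θ_c) = Y·Q·(S₀ − S)·θ_c, so V = 0.651 × 737 × (1710 − 24.6) × 20.1 / [2390 × (1 + 0.0419 × 20.1)] = 1.63×10^7 / 4403 = 3692 m³.
Wasting from the return line (neglecting effluent solids): Q_w = V·X / (θ_c·X_r) = 3692 × 2390 / (20.1 × 8140) = 53.93 m³/d.

Q_w ≈ 53.9 m³/d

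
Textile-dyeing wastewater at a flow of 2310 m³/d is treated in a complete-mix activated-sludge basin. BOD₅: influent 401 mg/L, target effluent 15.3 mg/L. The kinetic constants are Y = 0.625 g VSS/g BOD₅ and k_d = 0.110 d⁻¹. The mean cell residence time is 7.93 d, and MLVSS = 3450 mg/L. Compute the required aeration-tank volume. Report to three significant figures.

Steady-state biomass mass balance: V·X·(1 + k_d·θ_c) = Y·Q·(S₀ − S)·θ_c, so V = 0.625 × 2310 × (401 − 15.3) × 7.93 / [3450 × (1 + 0.110 × 7.93)] = 4.42×10^6 / 6459 = 683.6 m³.

V ≈ 684 m³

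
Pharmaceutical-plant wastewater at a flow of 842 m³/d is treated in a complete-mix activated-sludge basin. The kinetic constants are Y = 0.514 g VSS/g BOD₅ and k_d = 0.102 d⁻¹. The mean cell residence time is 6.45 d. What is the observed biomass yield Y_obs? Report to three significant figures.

Y_obs ≈ 0.310 g VSS/g BOD₅

The observed yield is Y_obs = Y/(1 + k_d·θ_c) = 0.514 / (1 + 0.102 × 6.45) = 0.514 / 1.658 = 0.3100 g VSS per g BOD₅ removed.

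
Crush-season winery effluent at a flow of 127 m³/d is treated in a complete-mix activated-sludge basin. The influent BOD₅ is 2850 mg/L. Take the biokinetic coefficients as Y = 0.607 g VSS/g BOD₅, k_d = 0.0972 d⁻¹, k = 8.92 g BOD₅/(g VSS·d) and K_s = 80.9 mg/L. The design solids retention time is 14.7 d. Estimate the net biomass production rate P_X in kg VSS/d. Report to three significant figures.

From the Monod/SRT balance for a CMAS, S = K_s·(1+k_d θ_c)/[θ_c·(Y k − k_d) − 1] = 80.9 × (1 + 0.0972 × 14.7) / [14.7 × (0.607 × 8.92 − 0.0972) − 1] = 196.5 / 77.16 = 2.546 mg/L.
Y_obs = Y / (1 + k_d θ_c) = 0.607 / (1 + 0.0972 × 14.7) = 0.607 / 2.429 = 0.2499.
Mass of BOD₅ removed per day: Q(S₀ − S) = 127 × 2847 g/m³ = 361.6 kg/d.
Net biomass production P_X = Y_obs × Q·(S₀ − S) = 0.2499 × 361.6 = 90.38 kg VSS/d.

P_X ≈ 90.4 kg VSS/d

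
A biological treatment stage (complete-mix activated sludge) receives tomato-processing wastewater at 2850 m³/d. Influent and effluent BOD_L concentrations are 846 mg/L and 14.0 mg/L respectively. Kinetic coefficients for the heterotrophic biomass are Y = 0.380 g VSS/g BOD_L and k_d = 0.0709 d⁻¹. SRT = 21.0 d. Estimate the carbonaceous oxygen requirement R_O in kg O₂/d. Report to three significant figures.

Observed yield with endogenous decay: Y_obs = Y / (1 + k_d·θ_c) = 0.380 / (1 + 0.0709 × 21.0) = 0.380 / 2.489 = 0.1527 g VSS/g BOD_L.
Substrate removed = Q·(S₀ − S) = 2850 m³/d × (846 − 14.0) g/m³ = 2.37×10^6 g/d = 2371 kg/d.
P_X = Y_obs·Q·(S₀ − S) = 0.1527 × 2371 = 362.0 kg VSS/d.
Carbonaceous O₂ demand = substrate oxidised − cell-mass equivalent = 2371 − 1.42 × 362.0 = 1857 kg O₂/d.

R_O ≈ 1860 kg O₂/d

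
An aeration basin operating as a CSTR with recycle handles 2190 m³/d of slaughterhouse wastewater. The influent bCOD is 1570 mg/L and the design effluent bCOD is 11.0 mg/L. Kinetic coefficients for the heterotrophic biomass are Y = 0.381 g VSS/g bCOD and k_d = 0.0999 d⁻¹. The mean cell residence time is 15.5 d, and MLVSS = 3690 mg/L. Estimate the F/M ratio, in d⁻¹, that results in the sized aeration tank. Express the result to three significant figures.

From the SRT design equation V = Y Q (S₀−S) θ_c / [X (1 + k_d θ_c)] = 0.381 × 2190 × (1570 − 11.0) × 15.5 / [3690 × (1 + 0.0999 × 15.5)] = 2.02×10^7 / 9404 = 2144 m³.
F/M = applied load / biomass = Q·S₀/(V·X) = 2190 × 1570 / (2144 × 3690) = 0.4346 d⁻¹.

F/M ≈ 0.435 d⁻¹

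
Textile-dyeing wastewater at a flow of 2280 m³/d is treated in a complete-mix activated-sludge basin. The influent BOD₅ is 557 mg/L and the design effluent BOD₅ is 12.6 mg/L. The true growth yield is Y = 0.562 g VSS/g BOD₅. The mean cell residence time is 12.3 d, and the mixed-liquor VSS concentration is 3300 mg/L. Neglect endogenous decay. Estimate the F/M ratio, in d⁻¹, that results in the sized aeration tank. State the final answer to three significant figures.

V·X = Y·Q·ΔS·θ_c gives V = 0.562 × 2280 × (557 − 12.6) × 12.3 / 3300 = 2600 m³.
F/M = applied load / biomass = Q·S₀/(V·X) = 2280 × 557 / (2600 × 3300) = 0.1480 d⁻¹.

F/M ≈ 0.148 d⁻¹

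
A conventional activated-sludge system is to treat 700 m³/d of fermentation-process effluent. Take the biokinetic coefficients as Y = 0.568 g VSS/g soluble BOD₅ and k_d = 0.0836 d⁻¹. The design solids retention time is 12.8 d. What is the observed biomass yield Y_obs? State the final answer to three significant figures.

Y_obs ≈ 0.274 g VSS/g soluble BOD₅

The observed yield is Y_obs = Y/(1 + k_d·θ_c) = 0.568 / (1 + 0.0836 × 12.8) = 0.568 / 2.070 = 0.2744 g VSS per g soluble BOD₅ removed.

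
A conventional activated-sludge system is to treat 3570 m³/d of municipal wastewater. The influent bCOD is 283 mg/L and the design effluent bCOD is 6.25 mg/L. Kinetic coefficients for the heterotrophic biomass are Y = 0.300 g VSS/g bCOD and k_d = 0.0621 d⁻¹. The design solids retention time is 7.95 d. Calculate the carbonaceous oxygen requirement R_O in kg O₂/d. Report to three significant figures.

R_O ≈ 706 kg O₂/d

Correct the yield for decay: Y_obs = Y/(1 + k_d θ_c) = 0.300 / (1 + 0.0621 × 7.95) = 0.300 / 1.494 = 0.2008.
Q·(S₀ − S) = 3570 × (283 − 6.25) × 10⁻³ = 988.0 kg/d removed.
P_X = Y_obs·Q·(S₀ − S) = 0.2008 × 988.0 = 198.4 kg VSS/d.
Carbonaceous O₂ demand = substrate oxidised − cell-mass equivalent = 988.0 − 1.42 × 198.4 = 706.2 kg O₂/d.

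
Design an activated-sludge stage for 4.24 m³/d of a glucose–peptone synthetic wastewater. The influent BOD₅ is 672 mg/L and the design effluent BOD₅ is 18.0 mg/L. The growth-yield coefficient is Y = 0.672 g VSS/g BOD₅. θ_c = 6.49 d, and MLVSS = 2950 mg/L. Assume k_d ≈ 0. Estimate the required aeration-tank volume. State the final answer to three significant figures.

V·X = Y·Q·ΔS·θ_c gives V = 0.672 × 4.24 × (672 − 18.0) × 6.49 / 2950 = 4.100 m³.

V ≈ 4.10 m³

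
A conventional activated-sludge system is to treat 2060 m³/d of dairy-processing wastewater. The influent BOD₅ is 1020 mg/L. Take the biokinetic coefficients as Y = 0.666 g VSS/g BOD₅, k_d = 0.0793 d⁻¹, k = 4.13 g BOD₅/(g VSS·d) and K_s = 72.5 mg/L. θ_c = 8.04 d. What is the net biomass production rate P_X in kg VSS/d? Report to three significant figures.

For a completely mixed reactor with recycle the Lawrence–McCarty relation gives S = K_s·(1 + k_d·θ_c) / [θ_c·(Y·k − k_d) − 1] = 72.5 × (1 + 0.0793 × 8.04) / [8.04 × (0.666 × 4.13 − 0.0793) − 1] = 118.7 / 20.48 = 5.798 mg/L.
Observed yield with endogenous decay: Y_obs = Y / (1 + k_d·θ_c) = 0.666 / (1 + 0.0793 × 8.04) = 0.666 / 1.638 = 0.4067 g VSS/g BOD₅.
Substrate removed = Q·(S₀ − S) = 2060 m³/d × (1020 − 5.80) g/m³ = 2.09×10^6 g/d = 2089 kg/d.
Biomass produced: P_X = Y_obs·Q·ΔS = 0.4067 × 2089 ≈ 849.7 kg VSS/d.

P_X ≈ 850 kg VSS/d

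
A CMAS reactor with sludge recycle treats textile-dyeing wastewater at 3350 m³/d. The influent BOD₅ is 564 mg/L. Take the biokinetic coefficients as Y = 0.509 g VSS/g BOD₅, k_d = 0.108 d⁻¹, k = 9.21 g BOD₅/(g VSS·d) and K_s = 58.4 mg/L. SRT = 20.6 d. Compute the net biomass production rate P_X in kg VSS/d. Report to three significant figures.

P_X ≈ 297 kg VSS/d

From the Monod/SRT balance for a CMAS, S = K_s·(1+k_d θ_c)/[θ_c·(Y k − k_d) − 1] = 58.4 × (1 + 0.108 × 20.6) / [20.6 × (0.509 × 9.21 − 0.108) − 1] = 188.3 / 93.35 = 2.018 mg/L.
The observed yield is Y_obs = Y/(1 + k_d·θ_c) = 0.509 / (1 + 0.108 × 20.6) = 0.509 / 3.225 = 0.1578 g VSS per g BOD₅ removed.
Mass of BOD₅ removed per day: Q(S₀ − S) = 3350 × 562.0 g/m³ = 1883 kg/d.
P_X = Y_obs · Q(S₀ − S) = 0.1578 × 1883 = 297.2 kg VSS/d.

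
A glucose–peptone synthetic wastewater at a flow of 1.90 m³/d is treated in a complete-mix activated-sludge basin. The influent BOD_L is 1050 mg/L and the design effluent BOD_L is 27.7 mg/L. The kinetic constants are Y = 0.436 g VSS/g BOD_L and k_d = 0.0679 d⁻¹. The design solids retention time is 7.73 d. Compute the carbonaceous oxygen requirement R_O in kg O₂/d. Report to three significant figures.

Correct the yield for decay: Y_obs = Y/(1 + k_d θ_c) = 0.436 / (1 + 0.0679 × 7.73) = 0.436 / 1.525 = 0.2859.
ΔS = 1050 − 27.7 = 1022 mg/L, so the substrate removal rate is 1.90 × 1022/1000 = 1.942 kg BOD_L/d.
Biomass synthesised: P_X = Y_obs × 1.942 = 0.5554 kg VSS/d.
Carbonaceous O₂ demand = substrate oxidised − cell-mass equivalent = 1.942 − 1.42 × 0.5554 = 1.154 kg O₂/d.

R_O ≈ 1.15 kg O₂/d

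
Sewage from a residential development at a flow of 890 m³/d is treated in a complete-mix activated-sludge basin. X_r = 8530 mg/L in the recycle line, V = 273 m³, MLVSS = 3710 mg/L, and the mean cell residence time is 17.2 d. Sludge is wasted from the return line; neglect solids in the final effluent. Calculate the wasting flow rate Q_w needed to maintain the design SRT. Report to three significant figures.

Q_w ≈ 6.90 m³/d

θ_c = V·X/(Q_w·X_r) when wasting from the recycle, so Q_w = V·X/(θ_c·X_r) = 273.0 × 3710 / (17.2 × 8530) = 6.903 m³/d.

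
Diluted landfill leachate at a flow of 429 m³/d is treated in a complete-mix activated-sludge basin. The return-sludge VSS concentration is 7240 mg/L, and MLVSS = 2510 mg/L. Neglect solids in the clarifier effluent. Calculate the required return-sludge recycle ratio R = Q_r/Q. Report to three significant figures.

R ≈ 0.531

Mass balance around the secondary clarifier (neglecting effluent solids): R = X / (X_r − X) = 2510 / (7240 − 2510) = 0.5307.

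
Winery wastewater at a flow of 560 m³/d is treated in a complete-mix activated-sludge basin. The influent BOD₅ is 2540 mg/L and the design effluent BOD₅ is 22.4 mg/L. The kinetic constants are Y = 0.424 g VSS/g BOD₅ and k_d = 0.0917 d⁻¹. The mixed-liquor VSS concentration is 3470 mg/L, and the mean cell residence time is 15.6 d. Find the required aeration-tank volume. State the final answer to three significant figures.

Steady-state biomass mass balance: V·X·(1 + k_d·θ_c) = Y·Q·(S₀ − S)·θ_c, so V = 0.424 × 560 × (2540 − 22.4) × 15.6 / [3470 × (1 + 0.0917 × 15.6)] = 9.33×10^6 / 8434 = 1106 m³.

V ≈ 1110 m³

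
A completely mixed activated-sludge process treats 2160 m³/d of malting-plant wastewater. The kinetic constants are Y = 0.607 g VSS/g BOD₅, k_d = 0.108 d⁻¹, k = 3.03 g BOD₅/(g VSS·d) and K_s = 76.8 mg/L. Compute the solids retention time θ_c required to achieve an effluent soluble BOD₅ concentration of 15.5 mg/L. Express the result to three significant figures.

θ_c ≈ 4.98 d

From 1/θ_c = Y·k·S/(K_s + S) − k_d: Y·k·S/(K_s+S) = 0.607 × 3.03 × 15.5 / (76.8 + 15.5) = 0.3089 d⁻¹.
θ_c = 1/(μ − k_d) = 1/(0.3089 − 0.108) = 1/0.2009 = 4.979 d.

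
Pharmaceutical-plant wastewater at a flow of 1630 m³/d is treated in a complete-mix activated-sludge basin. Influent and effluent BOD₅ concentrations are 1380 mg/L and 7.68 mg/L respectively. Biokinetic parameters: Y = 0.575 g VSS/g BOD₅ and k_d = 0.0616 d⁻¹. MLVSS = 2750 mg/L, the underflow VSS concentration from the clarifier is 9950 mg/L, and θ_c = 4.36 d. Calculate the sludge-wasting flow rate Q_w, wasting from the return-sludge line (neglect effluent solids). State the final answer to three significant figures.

From the SRT design equation V = Y Q (S₀−S) θ_c / [X (1 + k_d θ_c)] = 0.575 × 1630 × (1380 − 7.68) × 4.36 / [2750 × (1 + 0.0616 × 4.36)] = 5.61×10^6 / 3489 = 1607 m³.
Wasting from the return line (neglecting effluent solids): Q_w = V·X / (θ_c·X_r) = 1607 × 2750 / (4.36 × 9950) = 101.9 m³/d.

Q_w ≈ 102 m³/d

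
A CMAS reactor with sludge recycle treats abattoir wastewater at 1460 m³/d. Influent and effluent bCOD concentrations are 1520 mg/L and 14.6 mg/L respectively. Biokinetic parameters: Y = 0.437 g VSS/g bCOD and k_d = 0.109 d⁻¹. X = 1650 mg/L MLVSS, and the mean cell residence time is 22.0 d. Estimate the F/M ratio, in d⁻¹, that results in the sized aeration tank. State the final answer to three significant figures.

F/M ≈ 0.357 d⁻¹

Steady-state biomass mass balance: V·X·(1 + k_d·θ_c) = Y·Q·(S₀ − S)·θ_c, so V = 0.437 × 1460 × (1520 − 14.6) × 22.0 / [1650 × (1 + 0.109 × 22.0)] = 2.11×10^7 / 5607 = 3769 m³.
F/M = Q·S₀ / (V·X) = 1460 × 1520 / (3769 × 1650) = 0.3569 g bCOD·(g VSS·d)⁻¹.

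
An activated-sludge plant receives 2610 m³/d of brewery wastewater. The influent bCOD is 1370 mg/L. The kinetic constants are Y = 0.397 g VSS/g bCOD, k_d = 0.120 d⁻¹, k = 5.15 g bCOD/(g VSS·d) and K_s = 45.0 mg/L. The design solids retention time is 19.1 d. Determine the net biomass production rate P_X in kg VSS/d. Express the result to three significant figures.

From the Monod/SRT balance for a CMAS, S = K_s·(1+k_d θ_c)/[θ_c·(Y k − k_d) − 1] = 45.0 × (1 + 0.120 × 19.1) / [19.1 × (0.397 × 5.15 − 0.120) − 1] = 148.1 / 35.76 = 4.143 mg/L.
Observed yield with endogenous decay: Y_obs = Y / (1 + k_d·θ_c) = 0.397 / (1 + 0.120 × 19.1) = 0.397 / 3.292 = 0.1206 g VSS/g bCOD.
Mass of bCOD removed per day: Q(S₀ − S) = 2610 × 1366 g/m³ = 3565 kg/d.
So the net sludge growth is P_X = 0.1206 × 3565 = 429.9 kg VSS/d.

P_X ≈ 430 kg VSS/d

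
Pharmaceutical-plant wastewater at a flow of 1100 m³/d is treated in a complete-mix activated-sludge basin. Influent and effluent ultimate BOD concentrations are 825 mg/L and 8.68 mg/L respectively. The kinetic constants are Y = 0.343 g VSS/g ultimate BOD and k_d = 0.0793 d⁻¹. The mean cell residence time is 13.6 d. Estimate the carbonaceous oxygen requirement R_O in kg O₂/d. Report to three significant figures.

R_O ≈ 688 kg O₂/d

Correct the yield for decay: Y_obs = Y/(1 + k_d θ_c) = 0.343 / (1 + 0.0793 × 13.6) = 0.343 / 2.078 = 0.1650.
Q·(S₀ − S) = 1100 × (825 − 8.68) × 10⁻³ = 898.0 kg/d removed.
P_X = Y_obs·Q·(S₀ − S) = 0.1650 × 898.0 = 148.2 kg VSS/d.
Carbonaceous O₂ demand = substrate oxidised − cell-mass equivalent = 898.0 − 1.42 × 148.2 = 687.5 kg O₂/d.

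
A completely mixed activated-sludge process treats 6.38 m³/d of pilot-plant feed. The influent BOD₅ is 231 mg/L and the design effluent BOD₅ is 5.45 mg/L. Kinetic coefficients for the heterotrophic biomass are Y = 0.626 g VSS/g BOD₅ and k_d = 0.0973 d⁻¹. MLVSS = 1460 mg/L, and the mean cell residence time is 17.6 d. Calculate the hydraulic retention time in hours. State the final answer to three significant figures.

τ ≈ 15.1 h

Steady-state biomass mass balance: V·X·(1 + k_d·θ_c) = Y·Q·(S₀ − S)·θ_c, so V = 0.626 × 6.38 × (231 − 5.45) × 17.6 / [1460 × (1 + 0.0973 × 17.6)] = 1.59×10^4 / 3960 = 4.003 m³.
Hydraulic retention time τ = V/Q = 4.003 / 6.38 = 0.6275 d = 15.06 h.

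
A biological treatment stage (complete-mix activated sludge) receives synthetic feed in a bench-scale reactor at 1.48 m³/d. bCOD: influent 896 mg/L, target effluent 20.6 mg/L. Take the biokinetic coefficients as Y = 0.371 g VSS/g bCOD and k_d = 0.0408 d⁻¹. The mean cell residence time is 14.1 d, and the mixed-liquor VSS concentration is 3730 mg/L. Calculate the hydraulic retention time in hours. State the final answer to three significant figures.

τ ≈ 18.7 h

From the SRT design equation V = Y Q (S₀−S) θ_c / [X (1 + k_d θ_c)] = 0.371 × 1.48 × (896 − 20.6) × 14.1 / [3730 × (1 + 0.0408 × 14.1)] = 6.78×10^3 / 5876 = 1.153 m³.
τ = V/Q = 1.153/1.48 = 0.7794 d, or 18.70 h.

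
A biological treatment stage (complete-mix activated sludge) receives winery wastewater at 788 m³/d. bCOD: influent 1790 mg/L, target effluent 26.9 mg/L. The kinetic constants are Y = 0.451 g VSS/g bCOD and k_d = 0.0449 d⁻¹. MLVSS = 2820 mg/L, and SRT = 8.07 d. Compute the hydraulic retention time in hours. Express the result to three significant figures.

From the SRT design equation V = Y Q (S₀−S) θ_c / [X (1 + k_d θ_c)] = 0.451 × 788 × (1790 − 26.9) × 8.07 / [2820 × (1 + 0.0449 × 8.07)] = 5.06×10^6 / 3842 = 1316 m³.
τ = V/Q = 1316/788 = 1.670 d, or 40.09 h.

τ ≈ 40.1 h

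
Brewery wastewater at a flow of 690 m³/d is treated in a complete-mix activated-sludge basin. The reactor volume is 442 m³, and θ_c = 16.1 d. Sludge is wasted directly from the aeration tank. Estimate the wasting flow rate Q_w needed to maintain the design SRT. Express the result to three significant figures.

Wasting from the aeration tank: Q_w = V / θ_c = 442.0 / 16.1 = 27.45 m³/d.

Q_w ≈ 27.5 m³/d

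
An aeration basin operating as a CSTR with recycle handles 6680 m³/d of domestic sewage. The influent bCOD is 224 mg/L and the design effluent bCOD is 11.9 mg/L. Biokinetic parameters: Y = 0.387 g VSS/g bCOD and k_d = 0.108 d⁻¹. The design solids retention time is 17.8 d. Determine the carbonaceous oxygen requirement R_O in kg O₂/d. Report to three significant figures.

R_O ≈ 1150 kg O₂/d

Correct the yield for decay: Y_obs = Y/(1 + k_d θ_c) = 0.387 / (1 + 0.108 × 17.8) = 0.387 / 2.922 = 0.1324.
Q·(S₀ − S) = 6680 × (224 − 11.9) × 10⁻³ = 1417 kg/d removed.
Net sludge production P_X = 0.1324 × 1417 = 187.6 kg VSS/d.
R_O = Q·ΔS − 1.42 P_X = 1417 − 266.4 = 1150 kg O₂/d.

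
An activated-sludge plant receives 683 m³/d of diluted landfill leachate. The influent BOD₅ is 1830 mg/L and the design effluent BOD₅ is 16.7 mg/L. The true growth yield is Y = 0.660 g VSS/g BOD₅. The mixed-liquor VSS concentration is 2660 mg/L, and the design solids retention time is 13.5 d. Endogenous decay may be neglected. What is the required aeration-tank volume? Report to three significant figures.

V·X = Y·Q·ΔS·θ_c gives V = 0.660 × 683 × (1830 − 16.7) × 13.5 / 2660 = 4148 m³.

V ≈ 4150 m³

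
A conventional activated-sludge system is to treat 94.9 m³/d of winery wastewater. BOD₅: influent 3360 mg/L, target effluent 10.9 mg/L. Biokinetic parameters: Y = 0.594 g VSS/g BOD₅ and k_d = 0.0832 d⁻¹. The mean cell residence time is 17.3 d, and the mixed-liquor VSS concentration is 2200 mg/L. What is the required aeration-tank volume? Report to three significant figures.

Steady-state biomass mass balance: V·X·(1 + k_d·θ_c) = Y·Q·(S₀ − S)·θ_c, so V = 0.594 × 94.9 × (3360 − 10.9) × 17.3 / [2200 × (1 + 0.0832 × 17.3)] = 3.27×10^6 / 5367 = 608.6 m³.

V ≈ 609 m³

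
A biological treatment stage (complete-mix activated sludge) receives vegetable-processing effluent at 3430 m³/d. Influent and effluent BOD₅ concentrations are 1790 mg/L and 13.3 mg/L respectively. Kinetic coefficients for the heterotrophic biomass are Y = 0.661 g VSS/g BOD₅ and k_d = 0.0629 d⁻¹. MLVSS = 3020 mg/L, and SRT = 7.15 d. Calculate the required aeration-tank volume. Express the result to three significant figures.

V ≈ 6580 m³

Rearranging the biomass balance for a CMAS with decay, V = Y·Q·ΔS·θ_c / [X·(1+k_d θ_c)] = 0.661 × 3430 × (1790 − 13.3) × 7.15 / [3020 × (1 + 0.0629 × 7.15)] = 2.88×10^7 / 4378 = 6578 m³.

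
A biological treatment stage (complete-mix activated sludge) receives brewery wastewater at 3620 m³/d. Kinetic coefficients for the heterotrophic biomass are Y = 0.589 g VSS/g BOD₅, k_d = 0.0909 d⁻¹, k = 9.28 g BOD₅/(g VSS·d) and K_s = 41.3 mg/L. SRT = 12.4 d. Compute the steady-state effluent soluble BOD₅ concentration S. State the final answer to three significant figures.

Effluent substrate depends only on kinetics and SRT: S = K_s(1 + k_d θ_c) / [θ_c(Yk − k_d) − 1] = 41.3 × (1 + 0.0909 × 12.4) / [12.4 × (0.589 × 9.28 − 0.0909) − 1] = 87.85 / 65.65 = 1.338 mg/L.

S ≈ 1.34 mg/L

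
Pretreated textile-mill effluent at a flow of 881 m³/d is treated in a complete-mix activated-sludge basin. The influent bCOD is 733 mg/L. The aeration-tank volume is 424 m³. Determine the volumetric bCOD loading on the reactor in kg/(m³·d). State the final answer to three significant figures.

L_v = Q S₀ / V = 881 × 733 × 10⁻³ / 424.0 = 1.523 kg/(m³·d).

L_v ≈ 1.52 kg bCOD/(m³·d)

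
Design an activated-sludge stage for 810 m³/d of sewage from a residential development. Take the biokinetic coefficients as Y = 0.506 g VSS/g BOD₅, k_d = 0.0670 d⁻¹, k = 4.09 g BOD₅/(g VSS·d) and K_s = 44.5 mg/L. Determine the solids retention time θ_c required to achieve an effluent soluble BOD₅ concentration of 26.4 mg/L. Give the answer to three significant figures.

θ_c ≈ 1.42 d

From 1/θ_c = Y·k·S/(K_s + S) − k_d: Y·k·S/(K_s+S) = 0.506 × 4.09 × 26.4 / (44.5 + 26.4) = 0.7706 d⁻¹.
Then 1/θ_c = μ − k_d = 0.7706 − 0.0670 = 0.7036 d⁻¹, giving θ_c = 1.421 d.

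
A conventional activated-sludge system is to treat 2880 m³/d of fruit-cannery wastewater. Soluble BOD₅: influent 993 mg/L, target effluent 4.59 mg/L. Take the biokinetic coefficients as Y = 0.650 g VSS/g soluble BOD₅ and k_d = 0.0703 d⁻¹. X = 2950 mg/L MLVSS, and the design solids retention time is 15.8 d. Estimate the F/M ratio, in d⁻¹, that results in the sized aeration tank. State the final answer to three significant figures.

F/M ≈ 0.206 d⁻¹

Rearranging the biomass balance for a CMAS with decay, V = Y·Q·ΔS·θ_c / [X·(1+k_d θ_c)] = 0.650 × 2880 × (993 − 4.59) × 15.8 / [2950 × (1 + 0.0703 × 15.8)] = 2.92×10^7 / 6227 = 4695 m³.
F/M = applied load / biomass = Q·S₀/(V·X) = 2880 × 993 / (4695 × 2950) = 0.2065 d⁻¹.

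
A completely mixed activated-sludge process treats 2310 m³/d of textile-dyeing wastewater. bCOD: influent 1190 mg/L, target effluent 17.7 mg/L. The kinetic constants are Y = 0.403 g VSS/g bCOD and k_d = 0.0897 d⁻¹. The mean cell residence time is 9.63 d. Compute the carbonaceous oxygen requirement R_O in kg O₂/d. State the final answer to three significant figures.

R_O ≈ 1880 kg O₂/d

Y_obs = Y / (1 + k_d θ_c) = 0.403 / (1 + 0.0897 × 9.63) = 0.403 / 1.864 = 0.2162.
Q·(S₀ − S) = 2310 × (1190 − 17.7) × 10⁻³ = 2708 kg/d removed.
Net sludge production P_X = 0.2162 × 2708 = 585.5 kg VSS/d.
Carbonaceous O₂ demand = substrate oxidised − cell-mass equivalent = 2708 − 1.42 × 585.5 = 1877 kg O₂/d.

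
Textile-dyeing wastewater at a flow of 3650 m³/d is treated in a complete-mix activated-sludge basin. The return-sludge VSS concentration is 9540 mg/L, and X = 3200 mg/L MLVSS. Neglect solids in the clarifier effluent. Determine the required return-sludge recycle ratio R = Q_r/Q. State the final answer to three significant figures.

Solids balance on the clarifier gives (1+R)X = R·X_r, so R = X/(X_r − X) = 3200 / (9540 − 3200) = 0.5047.

R ≈ 0.505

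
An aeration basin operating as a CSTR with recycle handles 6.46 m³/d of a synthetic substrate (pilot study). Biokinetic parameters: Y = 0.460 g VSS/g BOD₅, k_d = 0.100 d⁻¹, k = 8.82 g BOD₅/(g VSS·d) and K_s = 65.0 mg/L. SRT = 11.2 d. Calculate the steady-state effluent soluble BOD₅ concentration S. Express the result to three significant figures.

S ≈ 3.18 mg/L

For a completely mixed reactor with recycle the Lawrence–McCarty relation gives S = K_s·(1 + k_d·θ_c) / [θ_c·(Y·k − k_d) − 1] = 65.0 × (1 + 0.100 × 11.2) / [11.2 × (0.460 × 8.82 − 0.100) − 1] = 137.8 / 43.32 = 3.181 mg/L.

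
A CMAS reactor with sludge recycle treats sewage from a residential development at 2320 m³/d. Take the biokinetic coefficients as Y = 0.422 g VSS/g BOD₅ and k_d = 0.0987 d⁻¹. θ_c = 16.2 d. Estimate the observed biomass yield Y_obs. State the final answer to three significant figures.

The observed yield is Y_obs = Y/(1 + k_d·θ_c) = 0.422 / (1 + 0.0987 × 16.2) = 0.422 / 2.599 = 0.1624 g VSS per g BOD₅ removed.

Y_obs ≈ 0.162 g VSS/g BOD₅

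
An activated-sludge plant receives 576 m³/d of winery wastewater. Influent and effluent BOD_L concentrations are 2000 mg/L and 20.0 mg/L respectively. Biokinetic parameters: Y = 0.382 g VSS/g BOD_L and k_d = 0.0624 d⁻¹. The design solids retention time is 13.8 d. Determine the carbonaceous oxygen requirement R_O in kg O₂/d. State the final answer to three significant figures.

R_O ≈ 808 kg O₂/d

Observed yield with endogenous decay: Y_obs = Y / (1 + k_d·θ_c) = 0.382 / (1 + 0.0624 × 13.8) = 0.382 / 1.861 = 0.2053 g VSS/g BOD_L.
Mass of BOD_L removed per day: Q(S₀ − S) = 576 × 1980 g/m³ = 1140 kg/d.
Net sludge production P_X = 0.2053 × 1140 = 234.1 kg VSS/d.
R_O = Q·(S₀ − S) − 1.42·P_X = 1140 − 1.42 × 234.1 = 808.1 kg O₂/d.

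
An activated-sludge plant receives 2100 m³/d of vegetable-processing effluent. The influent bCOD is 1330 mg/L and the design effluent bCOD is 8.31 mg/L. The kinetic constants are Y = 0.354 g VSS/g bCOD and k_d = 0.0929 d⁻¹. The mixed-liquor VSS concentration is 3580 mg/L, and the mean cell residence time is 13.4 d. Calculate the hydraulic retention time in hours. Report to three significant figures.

Steady-state biomass mass balance: V·X·(1 + k_d·θ_c) = Y·Q·(S₀ − S)·θ_c, so V = 0.354 × 2100 × (1330 − 8.31) × 13.4 / [3580 × (1 + 0.0929 × 13.4)] = 1.32×10^7 / 8037 = 1638 m³.
HRT = V/Q = 1638 m³ / 2100 m³·d⁻¹ = 0.7801 d × 24 = 18.72 h.

τ ≈ 18.7 h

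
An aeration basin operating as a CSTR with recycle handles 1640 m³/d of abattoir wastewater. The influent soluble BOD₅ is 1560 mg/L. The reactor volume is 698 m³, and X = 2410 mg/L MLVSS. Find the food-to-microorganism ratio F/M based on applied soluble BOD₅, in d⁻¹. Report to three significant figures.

F/M ≈ 1.52 d⁻¹

F/M = applied load / biomass = Q·S₀/(V·X) = 1640 × 1560 / (698.0 × 2410) = 1.521 d⁻¹.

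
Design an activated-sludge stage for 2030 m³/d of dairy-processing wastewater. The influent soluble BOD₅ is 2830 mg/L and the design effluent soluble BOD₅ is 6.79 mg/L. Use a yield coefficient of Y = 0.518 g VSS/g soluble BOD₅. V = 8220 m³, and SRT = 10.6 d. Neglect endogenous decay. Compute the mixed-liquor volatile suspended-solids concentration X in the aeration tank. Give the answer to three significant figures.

Without decay, X = Y Q (S₀−S) θ_c / V = 0.518 × 2030 × (2830 − 6.79) × 10.6 / 8220 = 3828 mg/L.

X ≈ 3830 mg/L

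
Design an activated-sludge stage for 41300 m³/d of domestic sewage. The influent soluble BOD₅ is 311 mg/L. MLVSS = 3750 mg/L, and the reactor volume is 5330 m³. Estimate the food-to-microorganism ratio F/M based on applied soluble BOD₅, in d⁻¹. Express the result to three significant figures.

Food-to-microorganism ratio F/M = Q S₀ / (V X) = 41300 × 311 / (5330 × 3750) = 0.6426 d⁻¹.

F/M ≈ 0.643 d⁻¹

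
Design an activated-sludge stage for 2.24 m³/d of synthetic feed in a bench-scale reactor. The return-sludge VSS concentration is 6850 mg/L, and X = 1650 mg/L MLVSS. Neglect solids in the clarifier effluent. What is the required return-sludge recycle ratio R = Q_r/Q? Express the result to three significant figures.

R ≈ 0.317

Mass balance around the secondary clarifier (neglecting effluent solids): R = X / (X_r − X) = 1650 / (6850 − 1650) = 0.3173.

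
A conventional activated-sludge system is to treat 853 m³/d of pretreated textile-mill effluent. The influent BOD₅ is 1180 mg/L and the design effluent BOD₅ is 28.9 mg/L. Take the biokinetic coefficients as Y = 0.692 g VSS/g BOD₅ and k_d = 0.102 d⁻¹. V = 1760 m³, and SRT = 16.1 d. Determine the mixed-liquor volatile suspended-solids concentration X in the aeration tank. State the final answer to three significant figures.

X ≈ 2350 mg/L

From V·X·(1 + k_d·θ_c) = Y·Q·(S₀ − S)·θ_c: X = 0.692 × 853 × (1180 − 28.9) × 16.1 / [1760 × (1 + 0.102 × 16.1)] = 2352 mg/L.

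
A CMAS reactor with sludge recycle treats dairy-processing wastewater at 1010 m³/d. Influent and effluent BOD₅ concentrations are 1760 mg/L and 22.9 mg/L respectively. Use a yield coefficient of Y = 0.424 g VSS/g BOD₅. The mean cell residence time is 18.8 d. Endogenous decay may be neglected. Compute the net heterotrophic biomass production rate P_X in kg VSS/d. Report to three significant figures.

P_X ≈ 744 kg VSS/d

With endogenous decay neglected, the observed yield equals the true yield: Y_obs = Y = 0.424 g VSS/g BOD₅.
Mass of BOD₅ removed per day: Q(S₀ − S) = 1010 × 1737 g/m³ = 1754 kg/d.
Net biomass production P_X = Y_obs × Q·(S₀ − S) = 0.4240 × 1754 = 743.9 kg VSS/d.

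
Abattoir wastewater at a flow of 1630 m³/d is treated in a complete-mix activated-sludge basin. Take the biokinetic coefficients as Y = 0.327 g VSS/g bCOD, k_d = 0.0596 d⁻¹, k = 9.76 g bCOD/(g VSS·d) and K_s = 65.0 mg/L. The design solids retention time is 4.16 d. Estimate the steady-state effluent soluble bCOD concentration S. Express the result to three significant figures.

S ≈ 6.74 mg/L

From the Monod/SRT balance for a CMAS, S = K_s·(1+k_d θ_c)/[θ_c·(Y k − k_d) − 1] = 65.0 × (1 + 0.0596 × 4.16) / [4.16 × (0.327 × 9.76 − 0.0596) − 1] = 81.12 / 12.03 = 6.743 mg/L.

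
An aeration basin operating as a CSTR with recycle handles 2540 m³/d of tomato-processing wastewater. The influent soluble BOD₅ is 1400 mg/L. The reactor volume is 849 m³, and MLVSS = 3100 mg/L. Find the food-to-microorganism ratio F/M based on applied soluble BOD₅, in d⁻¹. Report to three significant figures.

F/M ≈ 1.35 d⁻¹

Food-to-microorganism ratio F/M = Q S₀ / (V X) = 2540 × 1400 / (849.0 × 3100) = 1.351 d⁻¹.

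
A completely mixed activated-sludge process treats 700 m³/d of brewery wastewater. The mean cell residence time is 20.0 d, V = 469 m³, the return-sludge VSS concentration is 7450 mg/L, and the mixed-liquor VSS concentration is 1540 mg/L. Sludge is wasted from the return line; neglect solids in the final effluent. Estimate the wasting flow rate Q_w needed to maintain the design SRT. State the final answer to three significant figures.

Wasting from the return line (neglecting effluent solids): Q_w = V·X / (θ_c·X_r) = 469.0 × 1540 / (20.0 × 7450) = 4.847 m³/d.

Q_w ≈ 4.85 m³/d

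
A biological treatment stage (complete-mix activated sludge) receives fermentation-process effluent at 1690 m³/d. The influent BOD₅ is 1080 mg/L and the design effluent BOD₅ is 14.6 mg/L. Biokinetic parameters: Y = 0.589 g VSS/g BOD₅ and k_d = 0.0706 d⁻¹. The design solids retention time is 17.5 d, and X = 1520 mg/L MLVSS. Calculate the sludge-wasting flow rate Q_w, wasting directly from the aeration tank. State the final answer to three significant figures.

Rearranging the biomass balance for a CMAS with decay, V = Y·Q·ΔS·θ_c / [X·(1+k_d θ_c)] = 0.589 × 1690 × (1080 − 14.6) × 17.5 / [1520 × (1 + 0.0706 × 17.5)] = 1.86×10^7 / 3398 = 5462 m³.
With mixed-liquor wasting, θ_c = V/Q_w, so Q_w = V/θ_c = 5462/17.5 = 312.1 m³/d.

Q_w ≈ 312 m³/d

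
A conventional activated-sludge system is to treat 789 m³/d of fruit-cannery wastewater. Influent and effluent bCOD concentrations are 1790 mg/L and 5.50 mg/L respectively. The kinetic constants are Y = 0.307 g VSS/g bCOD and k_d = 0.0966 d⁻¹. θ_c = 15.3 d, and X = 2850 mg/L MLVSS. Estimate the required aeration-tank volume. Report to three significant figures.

V ≈ 936 m³

From the SRT design equation V = Y Q (S₀−S) θ_c / [X (1 + k_d θ_c)] = 0.307 × 789 × (1790 − 5.50) × 15.3 / [2850 × (1 + 0.0966 × 15.3)] = 6.61×10^6 / 7062 = 936.4 m³.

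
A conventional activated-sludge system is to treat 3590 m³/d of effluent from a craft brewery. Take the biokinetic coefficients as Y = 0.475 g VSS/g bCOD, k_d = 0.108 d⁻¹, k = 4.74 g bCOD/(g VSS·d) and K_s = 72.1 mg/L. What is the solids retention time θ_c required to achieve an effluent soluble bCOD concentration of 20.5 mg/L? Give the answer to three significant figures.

θ_c ≈ 2.56 d

Specific growth rate at S = 20.5 mg/L: μ = YkS/(K_s+S) = 0.475·4.74·20.5/(72.1+20.5) = 0.4984 d⁻¹.
θ_c = 1/(μ − k_d) = 1/(0.4984 − 0.108) = 1/0.3904 = 2.561 d.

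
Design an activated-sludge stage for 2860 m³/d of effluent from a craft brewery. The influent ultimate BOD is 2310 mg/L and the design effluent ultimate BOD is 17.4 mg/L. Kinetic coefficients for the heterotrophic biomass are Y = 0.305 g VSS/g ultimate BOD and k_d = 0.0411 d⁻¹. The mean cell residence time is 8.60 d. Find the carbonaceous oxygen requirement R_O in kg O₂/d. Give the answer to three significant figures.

R_O ≈ 4460 kg O₂/d

Observed yield with endogenous decay: Y_obs = Y / (1 + k_d·θ_c) = 0.305 / (1 + 0.0411 × 8.60) = 0.305 / 1.353 = 0.2253 g VSS/g ultimate BOD.
Q·(S₀ − S) = 2860 × (2310 − 17.4) × 10⁻³ = 6557 kg/d removed.
P_X = Y_obs·Q·(S₀ − S) = 0.2253 × 6557 = 1478 kg VSS/d.
R_O = Q·(S₀ − S) − 1.42·P_X = 6557 − 1.42 × 1478 = 4459 kg O₂/d.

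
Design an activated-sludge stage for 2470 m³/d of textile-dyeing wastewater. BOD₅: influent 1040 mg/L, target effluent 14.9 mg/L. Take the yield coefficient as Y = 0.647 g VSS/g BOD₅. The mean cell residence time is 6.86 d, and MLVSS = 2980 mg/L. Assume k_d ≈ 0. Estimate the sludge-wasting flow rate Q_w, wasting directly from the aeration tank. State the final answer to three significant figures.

Q_w ≈ 550 m³/d

V·X = Y·Q·ΔS·θ_c gives V = 0.647 × 2470 × (1040 − 14.9) × 6.86 / 2980 = 3771 m³.
Wasting from the aeration tank: Q_w = V / θ_c = 3771 / 6.86 = 549.7 m³/d.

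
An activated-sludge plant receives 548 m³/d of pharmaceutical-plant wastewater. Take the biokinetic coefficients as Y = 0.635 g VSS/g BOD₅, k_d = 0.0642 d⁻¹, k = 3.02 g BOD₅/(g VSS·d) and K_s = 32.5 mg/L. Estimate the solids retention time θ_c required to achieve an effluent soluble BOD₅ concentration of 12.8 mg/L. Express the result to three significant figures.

At the target effluent, Y k S/(K_s+S) = 0.635×3.02×12.8/45.30 = 0.5419 d⁻¹.
Then 1/θ_c = μ − k_d = 0.5419 − 0.0642 = 0.4777 d⁻¹, giving θ_c = 2.094 d.

θ_c ≈ 2.09 d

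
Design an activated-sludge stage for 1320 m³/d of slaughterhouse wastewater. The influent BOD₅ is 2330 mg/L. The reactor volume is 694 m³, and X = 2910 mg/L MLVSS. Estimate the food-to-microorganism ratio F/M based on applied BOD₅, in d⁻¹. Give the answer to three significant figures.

F/M ≈ 1.52 d⁻¹

Food-to-microorganism ratio F/M = Q S₀ / (V X) = 1320 × 2330 / (694.0 × 2910) = 1.523 d⁻¹.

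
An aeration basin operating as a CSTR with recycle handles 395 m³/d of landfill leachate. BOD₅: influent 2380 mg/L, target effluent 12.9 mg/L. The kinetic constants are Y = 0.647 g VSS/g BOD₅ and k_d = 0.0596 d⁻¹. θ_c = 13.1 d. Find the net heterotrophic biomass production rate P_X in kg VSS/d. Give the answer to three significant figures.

P_X ≈ 340 kg VSS/d

Observed yield with endogenous decay: Y_obs = Y / (1 + k_d·θ_c) = 0.647 / (1 + 0.0596 × 13.1) = 0.647 / 1.781 = 0.3633 g VSS/g BOD₅.
ΔS = 2380 − 12.9 = 2367 mg/L, so the substrate removal rate is 395 × 2367/1000 = 935.0 kg BOD₅/d.
P_X = Y_obs · Q(S₀ − S) = 0.3633 × 935.0 = 339.7 kg VSS/d.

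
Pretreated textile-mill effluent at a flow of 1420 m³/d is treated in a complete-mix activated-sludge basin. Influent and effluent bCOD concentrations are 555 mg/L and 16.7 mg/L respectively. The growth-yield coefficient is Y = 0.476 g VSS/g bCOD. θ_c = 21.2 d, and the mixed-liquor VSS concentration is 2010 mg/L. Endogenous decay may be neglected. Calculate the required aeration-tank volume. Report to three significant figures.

Biomass mass balance (decay neglected): V·X = Y·Q·(S₀ − S)·θ_c, so V = 0.476 × 1420 × (555 − 16.7) × 21.2 / 2010 = 3838 m³.

V ≈ 3840 m³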